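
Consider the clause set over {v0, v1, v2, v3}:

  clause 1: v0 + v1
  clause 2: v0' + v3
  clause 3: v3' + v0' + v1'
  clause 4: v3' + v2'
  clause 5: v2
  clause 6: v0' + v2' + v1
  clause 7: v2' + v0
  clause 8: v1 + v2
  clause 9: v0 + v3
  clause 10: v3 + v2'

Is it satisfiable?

(v2) alone gives v2 = 1.
(v3') alone gives v3 = 0.
Now (v3) is unsatisfied and unit — conflict.
No assignment satisfies every clause.

Unsatisfiable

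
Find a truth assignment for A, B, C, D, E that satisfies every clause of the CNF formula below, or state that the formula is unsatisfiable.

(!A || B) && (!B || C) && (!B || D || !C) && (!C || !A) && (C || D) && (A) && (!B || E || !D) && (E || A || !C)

(A) alone gives A = true.
(B) alone gives B = true.
(C) alone gives C = true.
But (!C) is also a unit clause — contradiction.

UNSATISFIABLE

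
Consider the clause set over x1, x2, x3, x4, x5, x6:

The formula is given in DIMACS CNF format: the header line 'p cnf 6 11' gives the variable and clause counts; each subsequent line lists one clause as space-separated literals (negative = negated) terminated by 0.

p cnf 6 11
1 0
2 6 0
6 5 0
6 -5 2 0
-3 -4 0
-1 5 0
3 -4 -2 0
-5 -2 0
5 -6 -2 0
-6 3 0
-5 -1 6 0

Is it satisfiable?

(x1) alone gives x1 = True.
(x5) alone gives x5 = True.
(¬x2) alone gives x2 = False.
(x6) alone gives x6 = True.
(x3) alone gives x3 = True.
(¬x4) alone gives x4 = False.
All clauses are satisfied.
A satisfying assignment: x1 ↦ True,  x2 ↦ False,  x3 ↦ True,  x4 ↦ False,  x5 ↦ True,  x6 ↦ True.

Satisfiable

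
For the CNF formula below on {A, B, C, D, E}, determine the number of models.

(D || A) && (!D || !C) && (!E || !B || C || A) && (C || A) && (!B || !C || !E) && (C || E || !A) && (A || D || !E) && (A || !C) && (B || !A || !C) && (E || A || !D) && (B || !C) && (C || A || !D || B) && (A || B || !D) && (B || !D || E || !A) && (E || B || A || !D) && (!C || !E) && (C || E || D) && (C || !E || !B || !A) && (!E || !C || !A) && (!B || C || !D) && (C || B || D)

2

There are 2^5 = 32 truth assignments over (A, B, C, D, E).
Split on C. With C = true, the clauses containing C are satisfied and !C drops from the rest; 1 of the 2^4 = 16 assignments to the other variables satisfy what remains.
With C = false, by the same count on the reduced clause set, 1 assignment works.
(One model: A=T, B=F, C=F, D=T, E=T.)
Total: 1 + 1 = 2.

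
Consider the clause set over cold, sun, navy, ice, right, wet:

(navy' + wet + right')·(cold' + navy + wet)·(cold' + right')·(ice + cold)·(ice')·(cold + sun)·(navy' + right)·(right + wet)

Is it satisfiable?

Yes, satisfiable

Unit clause (ice') forces ice = 0.
Unit clause (cold) forces cold = 1.
Unit clause (right') forces right = 0.
Unit clause (navy') forces navy = 0.
Unit clause (wet) forces wet = 1.
Every clause is now satisfied; sun is unconstrained.
A satisfying assignment: cold ↦ 1, sun ↦ 0, navy ↦ 0, ice ↦ 0, right ↦ 0, wet ↦ 1.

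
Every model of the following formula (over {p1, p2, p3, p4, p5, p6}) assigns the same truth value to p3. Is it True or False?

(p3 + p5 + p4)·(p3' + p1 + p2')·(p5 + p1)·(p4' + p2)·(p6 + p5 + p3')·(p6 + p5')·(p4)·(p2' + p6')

False

Suppose p3 = 1.
Unit clause (p4) forces p4 = 1.
Unit clause (p2) forces p2 = 1.
Unit clause (p1) forces p1 = 1.
Unit clause (p6') forces p6 = 0.
Unit clause (p5) forces p5 = 1.
That conflicts with the unit clause (p5').
So every satisfying assignment has p3 = False.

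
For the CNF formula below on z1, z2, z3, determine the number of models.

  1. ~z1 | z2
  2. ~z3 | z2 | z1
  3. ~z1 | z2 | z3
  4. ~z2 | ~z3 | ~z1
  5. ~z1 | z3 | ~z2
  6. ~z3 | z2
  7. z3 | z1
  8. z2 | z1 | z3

There are 2^3 = 8 truth assignments over (z1, z2, z3).
Check each against the 8 clauses (columns in the order z1, z2, z3):
  F F F  ✗ fails (z3 | z1)
  F F T  ✗ fails (~z3 | z2 | z1)
  F T F  ✗ fails (z3 | z1)
  F T T  ✓ satisfies all
  T F F  ✗ fails (~z1 | z2)
  T F T  ✗ fails (~z1 | z2)
  T T F  ✗ fails (~z1 | z3 | ~z2)
  T T T  ✗ fails (~z2 | ~z3 | ~z1)
1 of the 8 rows is a model.

1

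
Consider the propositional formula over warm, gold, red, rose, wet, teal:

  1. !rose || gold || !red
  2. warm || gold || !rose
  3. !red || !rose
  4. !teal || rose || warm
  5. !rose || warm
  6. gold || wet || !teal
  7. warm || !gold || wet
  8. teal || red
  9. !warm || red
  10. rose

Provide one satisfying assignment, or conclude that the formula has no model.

Unit clause (rose) forces rose = true.
Unit clause (!red) forces red = false.
Unit clause (warm) forces warm = true.
Now (!warm) is unsatisfied and unit — conflict.

UNSATISFIABLE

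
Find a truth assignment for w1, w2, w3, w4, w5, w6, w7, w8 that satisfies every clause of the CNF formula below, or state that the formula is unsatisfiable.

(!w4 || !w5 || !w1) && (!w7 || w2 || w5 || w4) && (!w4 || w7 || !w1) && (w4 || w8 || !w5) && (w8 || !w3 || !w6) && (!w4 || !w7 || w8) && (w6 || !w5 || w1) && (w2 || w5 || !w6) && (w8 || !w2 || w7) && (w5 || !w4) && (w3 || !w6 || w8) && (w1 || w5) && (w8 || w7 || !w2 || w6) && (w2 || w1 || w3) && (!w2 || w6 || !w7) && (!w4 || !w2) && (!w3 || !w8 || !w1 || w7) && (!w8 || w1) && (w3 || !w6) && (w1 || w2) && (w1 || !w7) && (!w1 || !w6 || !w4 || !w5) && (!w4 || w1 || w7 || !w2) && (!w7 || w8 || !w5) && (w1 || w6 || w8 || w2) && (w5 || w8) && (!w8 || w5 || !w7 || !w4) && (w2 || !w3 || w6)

w1 ↦ true; w2 ↦ true; w3 ↦ false; w4 ↦ false; w5 ↦ false; w6 ↦ false; w7 ↦ false; w8 ↦ true

Suppose w5 = false.
From the singleton clause (!w4), w4 = false.
From the singleton clause (w1), w1 = true.
From the singleton clause (w8), w8 = true.
Suppose w7 = false.
From the singleton clause (!w3), w3 = false.
From the singleton clause (!w6), w6 = false.
Every clause is now satisfied; w2 is unconstrained.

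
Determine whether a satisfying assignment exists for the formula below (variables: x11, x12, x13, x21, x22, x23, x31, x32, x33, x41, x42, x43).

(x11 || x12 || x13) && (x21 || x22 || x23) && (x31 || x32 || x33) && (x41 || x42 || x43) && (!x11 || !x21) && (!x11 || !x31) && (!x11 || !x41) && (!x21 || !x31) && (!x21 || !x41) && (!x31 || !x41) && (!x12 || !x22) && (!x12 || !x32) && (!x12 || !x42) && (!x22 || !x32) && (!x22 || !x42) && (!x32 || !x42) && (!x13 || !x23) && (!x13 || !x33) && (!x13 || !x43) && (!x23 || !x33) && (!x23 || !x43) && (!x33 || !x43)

Try x11 = false.
Try x12 = true.
Unit clause (!x22) forces x22 = false.
Unit clause (!x32) forces x32 = false.
Unit clause (!x42) forces x42 = false.
Try x21 = true.
Unit clause (!x31) forces x31 = false.
Unit clause (x33) forces x33 = true.
Unit clause (!x41) forces x41 = false.
Unit clause (x43) forces x43 = true.
Now (!x43) is unsatisfied and unit — conflict.
Backtrack on x21: now try x21 = false.
Unit clause (x23) forces x23 = true.
Unit clause (!x13) forces x13 = false.
Unit clause (!x33) forces x33 = false.
Unit clause (x31) forces x31 = true.
Unit clause (!x41) forces x41 = false.
Unit clause (x43) forces x43 = true.
Now (!x43) is unsatisfied and unit — conflict.
Neither x21 = true nor x21 = false works.
Backtrack on x12: now try x12 = false.
Unit clause (x13) forces x13 = true.
Unit clause (!x23) forces x23 = false.
Unit clause (!x33) forces x33 = false.
Unit clause (!x43) forces x43 = false.
Try x21 = true.
Unit clause (!x31) forces x31 = false.
Unit clause (x32) forces x32 = true.
Unit clause (!x41) forces x41 = false.
Unit clause (x42) forces x42 = true.
Now (!x42) is unsatisfied and unit — conflict.
Backtrack on x21: now try x21 = false.
Unit clause (x22) forces x22 = true.
Unit clause (!x32) forces x32 = false.
Unit clause (x31) forces x31 = true.
Unit clause (!x41) forces x41 = false.
Unit clause (x42) forces x42 = true.
Now (!x42) is unsatisfied and unit — conflict.
Neither x21 = true nor x21 = false works.
Neither x12 = true nor x12 = false works.
Backtrack on x11: now try x11 = true.
Unit clause (!x21) forces x21 = false.
Unit clause (!x31) forces x31 = false.
Unit clause (!x41) forces x41 = false.
Try x22 = true.
Unit clause (!x12) forces x12 = false.
Unit clause (!x32) forces x32 = false.
Unit clause (x33) forces x33 = true.
Unit clause (!x42) forces x42 = false.
Unit clause (x43) forces x43 = true.
Now (!x43) is unsatisfied and unit — conflict.
Backtrack on x22: now try x22 = false.
Unit clause (x23) forces x23 = true.
Unit clause (!x13) forces x13 = false.
Unit clause (!x33) forces x33 = false.
Unit clause (x32) forces x32 = true.
Unit clause (!x12) forces x12 = false.
Unit clause (!x42) forces x42 = false.
Unit clause (x43) forces x43 = true.
Now (!x43) is unsatisfied and unit — conflict.
Neither x22 = true nor x22 = false works.
Neither x11 = true nor x11 = false works.
No assignment satisfies every clause.

No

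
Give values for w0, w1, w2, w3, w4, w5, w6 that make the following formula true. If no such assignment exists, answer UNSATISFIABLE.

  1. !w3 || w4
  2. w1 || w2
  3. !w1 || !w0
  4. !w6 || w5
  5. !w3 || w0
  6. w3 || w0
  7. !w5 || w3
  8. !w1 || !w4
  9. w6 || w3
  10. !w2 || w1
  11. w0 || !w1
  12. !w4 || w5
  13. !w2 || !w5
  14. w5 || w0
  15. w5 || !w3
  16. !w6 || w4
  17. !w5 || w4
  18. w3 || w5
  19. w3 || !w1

UNSATISFIABLE

Case w3 = false:
The clause (w0) is unit, so w0 = true.
The clause (!w1) is unit, so w1 = false.
The clause (w2) is unit, so w2 = true.
But (!w2) is also a unit clause — contradiction.
Undo w3 and try w3 = true.
The clause (w4) is unit, so w4 = true.
The clause (w0) is unit, so w0 = true.
The clause (!w1) is unit, so w1 = false.
The clause (w2) is unit, so w2 = true.
But (!w2) is also a unit clause — contradiction.
Both values of w3 lead to a conflict.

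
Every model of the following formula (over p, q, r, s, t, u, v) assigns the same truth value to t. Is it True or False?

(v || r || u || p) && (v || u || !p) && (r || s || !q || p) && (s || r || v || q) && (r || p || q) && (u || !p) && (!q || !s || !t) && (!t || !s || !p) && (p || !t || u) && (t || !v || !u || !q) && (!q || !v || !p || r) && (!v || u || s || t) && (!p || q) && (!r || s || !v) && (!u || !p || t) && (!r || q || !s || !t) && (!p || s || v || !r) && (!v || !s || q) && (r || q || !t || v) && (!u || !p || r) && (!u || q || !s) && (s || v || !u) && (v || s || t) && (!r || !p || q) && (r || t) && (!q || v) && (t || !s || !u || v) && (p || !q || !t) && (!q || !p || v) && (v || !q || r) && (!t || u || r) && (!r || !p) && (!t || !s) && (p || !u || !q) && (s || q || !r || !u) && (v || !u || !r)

False

Suppose t = true.
Unit clause (!s) forces s = false.
Try u = true.
Unit clause (v) forces v = true.
Unit clause (!r) forces r = false.
Unit clause (!p) forces p = false.
Unit clause (!q) forces q = false.
Now (q) is unsatisfied and unit — conflict.
Backtrack on u: now try u = false.
Unit clause (!p) forces p = false.
Now (p) is unsatisfied and unit — conflict.
Neither u = true nor u = false works.
So every satisfying assignment has t = False.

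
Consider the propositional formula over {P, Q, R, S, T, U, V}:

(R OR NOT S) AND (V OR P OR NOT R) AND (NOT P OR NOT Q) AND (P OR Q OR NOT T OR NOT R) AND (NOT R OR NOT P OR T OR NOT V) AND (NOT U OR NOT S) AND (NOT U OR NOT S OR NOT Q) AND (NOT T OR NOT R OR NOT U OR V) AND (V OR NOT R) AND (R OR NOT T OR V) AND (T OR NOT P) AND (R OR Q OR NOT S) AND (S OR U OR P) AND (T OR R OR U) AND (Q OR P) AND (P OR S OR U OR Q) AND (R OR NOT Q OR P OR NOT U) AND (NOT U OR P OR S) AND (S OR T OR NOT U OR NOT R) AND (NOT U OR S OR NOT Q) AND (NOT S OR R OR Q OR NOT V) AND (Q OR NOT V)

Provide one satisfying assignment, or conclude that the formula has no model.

Branch on R: set R = true.
(V) alone gives V = true.
(Q) alone gives Q = true.
(NOT P) alone gives P = false.
Branch on U: set U = false.
(S) alone gives S = true.
No clause remains; T is free.

P ↦ false,  Q ↦ true,  R ↦ true,  S ↦ true,  T ↦ true,  U ↦ false,  V ↦ true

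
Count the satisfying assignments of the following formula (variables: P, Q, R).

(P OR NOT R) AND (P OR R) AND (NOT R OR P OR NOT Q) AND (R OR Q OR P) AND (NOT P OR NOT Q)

There are 2^3 = 8 truth assignments over (P, Q, R).
Check each against the 5 clauses (columns in the order P, Q, R):
  F F F  ✗ fails (P OR R)
  F F T  ✗ fails (P OR NOT R)
  F T F  ✗ fails (P OR R)
  F T T  ✗ fails (P OR NOT R)
  T F F  ✓ satisfies all
  T F T  ✓ satisfies all
  T T F  ✗ fails (NOT P OR NOT Q)
  T T T  ✗ fails (NOT P OR NOT Q)
2 of the 8 rows are models.

2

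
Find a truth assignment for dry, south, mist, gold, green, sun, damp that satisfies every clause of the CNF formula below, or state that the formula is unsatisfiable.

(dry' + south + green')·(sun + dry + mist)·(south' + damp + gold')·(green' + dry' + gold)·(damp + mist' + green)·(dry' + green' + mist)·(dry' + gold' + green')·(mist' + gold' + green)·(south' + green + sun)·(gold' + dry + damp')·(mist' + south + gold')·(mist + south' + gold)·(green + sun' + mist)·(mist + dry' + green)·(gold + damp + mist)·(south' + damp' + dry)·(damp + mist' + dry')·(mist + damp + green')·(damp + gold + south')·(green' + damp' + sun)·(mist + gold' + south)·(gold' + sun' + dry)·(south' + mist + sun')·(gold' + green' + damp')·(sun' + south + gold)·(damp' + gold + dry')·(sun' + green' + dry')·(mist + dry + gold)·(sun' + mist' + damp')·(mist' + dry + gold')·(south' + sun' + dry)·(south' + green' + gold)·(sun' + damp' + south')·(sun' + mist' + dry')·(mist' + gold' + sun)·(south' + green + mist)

Case dry = 0:
Case sun = 0:
The clause (mist) is unit, so mist = 1.
The clause (gold') is unit, so gold = 0.
Case damp = 0:
The clause (green) is unit, so green = 1.
The clause (south') is unit, so south = 0.
All clauses are satisfied.

dry=0,  south=0,  mist=1,  gold=0,  green=1,  sun=0,  damp=0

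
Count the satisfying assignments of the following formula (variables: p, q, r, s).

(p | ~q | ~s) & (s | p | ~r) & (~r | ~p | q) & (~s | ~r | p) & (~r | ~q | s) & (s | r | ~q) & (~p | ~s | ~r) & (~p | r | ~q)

4

There are 2^4 = 16 truth assignments over (p, q, r, s).
Check each against the 8 clauses (columns in the order p, q, r, s):
  F F F F  ✓ satisfies all
  F F F T  ✓ satisfies all
  F F T F  ✗ fails (s | p | ~r)
  F F T T  ✗ fails (~s | ~r | p)
  F T F F  ✗ fails (s | r | ~q)
  F T F T  ✗ fails (p | ~q | ~s)
  F T T F  ✗ fails (s | p | ~r)
  F T T T  ✗ fails (p | ~q | ~s)
  T F F F  ✓ satisfies all
  T F F T  ✓ satisfies all
  T F T F  ✗ fails (~r | ~p | q)
  T F T T  ✗ fails (~r | ~p | q)
  T T F F  ✗ fails (s | r | ~q)
  T T F T  ✗ fails (~p | r | ~q)
  T T T F  ✗ fails (~r | ~q | s)
  T T T T  ✗ fails (~p | ~s | ~r)
4 of the 16 rows are models.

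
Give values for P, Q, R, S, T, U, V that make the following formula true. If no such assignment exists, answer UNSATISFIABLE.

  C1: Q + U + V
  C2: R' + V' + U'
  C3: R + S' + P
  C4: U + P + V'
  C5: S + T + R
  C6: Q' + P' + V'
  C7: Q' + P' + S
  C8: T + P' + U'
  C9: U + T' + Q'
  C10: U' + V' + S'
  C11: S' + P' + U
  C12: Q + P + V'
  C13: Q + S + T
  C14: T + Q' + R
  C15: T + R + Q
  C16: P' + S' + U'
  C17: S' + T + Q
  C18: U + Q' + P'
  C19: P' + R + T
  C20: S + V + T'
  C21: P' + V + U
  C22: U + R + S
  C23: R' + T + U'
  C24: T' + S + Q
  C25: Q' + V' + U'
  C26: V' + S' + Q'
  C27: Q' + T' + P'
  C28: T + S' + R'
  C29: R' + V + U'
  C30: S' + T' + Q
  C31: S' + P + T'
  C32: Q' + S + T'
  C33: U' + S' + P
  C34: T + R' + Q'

UNSATISFIABLE

Try Q = 1.
Try P = 0.
Try R = 1.
(T) alone gives T = 1.
(U) alone gives U = 1.
(V') alone gives V = 0.
Now (V) is unsatisfied and unit — conflict.
Undo R and try R = 0.
(S') alone gives S = 0.
(T) alone gives T = 1.
Now (T') is unsatisfied and unit — conflict.
Either choice for R ends in contradiction.
Undo P and try P = 1.
(V') alone gives V = 0.
(S) alone gives S = 1.
(U) alone gives U = 1.
Now (U') is unsatisfied and unit — conflict.
Either choice for P ends in contradiction.
Undo Q and try Q = 0.
Try U = 1.
Try R = 0.
(T) alone gives T = 1.
(S) alone gives S = 1.
Now (S') is unsatisfied and unit — conflict.
Undo R and try R = 1.
(V') alone gives V = 0.
Now (V) is unsatisfied and unit — conflict.
Either choice for R ends in contradiction.
Undo U and try U = 0.
(V) alone gives V = 1.
(P) alone gives P = 1.
(S') alone gives S = 0.
(T) alone gives T = 1.
Now (T') is unsatisfied and unit — conflict.
Either choice for U ends in contradiction.
Either choice for Q ends in contradiction.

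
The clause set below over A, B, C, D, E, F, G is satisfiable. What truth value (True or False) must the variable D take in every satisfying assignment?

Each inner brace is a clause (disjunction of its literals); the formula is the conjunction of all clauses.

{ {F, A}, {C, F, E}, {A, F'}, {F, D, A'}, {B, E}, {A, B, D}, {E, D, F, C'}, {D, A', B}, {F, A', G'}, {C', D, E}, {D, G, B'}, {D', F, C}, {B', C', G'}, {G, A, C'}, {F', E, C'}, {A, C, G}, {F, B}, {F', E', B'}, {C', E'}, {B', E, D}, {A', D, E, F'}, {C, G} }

Suppose D = 0.
Suppose F = 1.
Unit clause (A) forces A = 1.
Unit clause (B) forces B = 1.
Unit clause (G) forces G = 1.
Unit clause (C') forces C = 0.
Unit clause (E') forces E = 0.
Now (E) is unsatisfied and unit — conflict.
Undo F and try F = 0.
Unit clause (A) forces A = 1.
Now (A') is unsatisfied and unit — conflict.
Both values of F lead to a conflict.
So every satisfying assignment has D = True.

True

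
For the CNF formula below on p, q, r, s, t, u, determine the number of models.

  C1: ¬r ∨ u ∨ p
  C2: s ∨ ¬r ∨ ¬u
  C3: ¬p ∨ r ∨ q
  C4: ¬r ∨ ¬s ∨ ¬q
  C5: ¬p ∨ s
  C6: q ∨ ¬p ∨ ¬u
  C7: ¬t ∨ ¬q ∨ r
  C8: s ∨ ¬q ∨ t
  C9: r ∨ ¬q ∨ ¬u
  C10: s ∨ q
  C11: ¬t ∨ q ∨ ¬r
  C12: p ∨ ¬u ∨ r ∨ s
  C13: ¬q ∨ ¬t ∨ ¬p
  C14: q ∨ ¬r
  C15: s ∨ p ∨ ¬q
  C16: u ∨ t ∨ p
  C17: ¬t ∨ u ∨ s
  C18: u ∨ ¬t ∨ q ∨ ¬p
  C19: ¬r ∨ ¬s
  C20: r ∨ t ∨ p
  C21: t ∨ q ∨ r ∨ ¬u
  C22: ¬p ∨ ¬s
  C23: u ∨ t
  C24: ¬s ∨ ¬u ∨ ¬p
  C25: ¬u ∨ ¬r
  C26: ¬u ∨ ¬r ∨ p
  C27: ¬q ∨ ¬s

There are 2^6 = 64 truth assignments over (p, q, r, s, t, u).
Split on s. With s = True, the clauses containing s are satisfied and ¬s drops from the rest; 2 of the 2^5 = 32 assignments to the other variables satisfy what remains.
With s = False, by the same count on the reduced clause set, 0 assignments work.
Total: 2 + 0 = 2.

2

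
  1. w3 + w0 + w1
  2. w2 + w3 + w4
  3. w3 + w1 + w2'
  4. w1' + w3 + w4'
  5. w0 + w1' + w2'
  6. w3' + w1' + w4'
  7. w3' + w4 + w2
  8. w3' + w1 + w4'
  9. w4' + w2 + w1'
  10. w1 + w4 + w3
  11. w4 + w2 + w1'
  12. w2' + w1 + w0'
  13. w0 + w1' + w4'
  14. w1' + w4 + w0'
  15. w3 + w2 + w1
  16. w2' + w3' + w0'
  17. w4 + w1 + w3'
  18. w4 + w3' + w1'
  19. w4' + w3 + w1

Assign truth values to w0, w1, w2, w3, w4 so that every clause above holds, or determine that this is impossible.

UNSATISFIABLE

Try w3 = 1.
Try w1 = 0.
The clause (w4') is unit, so w4 = 0.
But (w4) is also a unit clause — contradiction.
Backtrack on w1: now try w1 = 1.
The clause (w4') is unit, so w4 = 0.
But (w4) is also a unit clause — contradiction.
Neither w1 = 1 nor w1 = 0 works.
Backtrack on w3: now try w3 = 0.
Try w0 = 1.
Try w2 = 1.
The clause (w1) is unit, so w1 = 1.
The clause (w4') is unit, so w4 = 0.
But (w4) is also a unit clause — contradiction.
Backtrack on w2: now try w2 = 0.
The clause (w4) is unit, so w4 = 1.
The clause (w1') is unit, so w1 = 0.
But (w1) is also a unit clause — contradiction.
Neither w2 = 1 nor w2 = 0 works.
Backtrack on w0: now try w0 = 0.
The clause (w1) is unit, so w1 = 1.
The clause (w4') is unit, so w4 = 0.
The clause (w2) is unit, so w2 = 1.
But (w2') is also a unit clause — contradiction.
Neither w0 = 1 nor w0 = 0 works.
Neither w3 = 1 nor w3 = 0 works.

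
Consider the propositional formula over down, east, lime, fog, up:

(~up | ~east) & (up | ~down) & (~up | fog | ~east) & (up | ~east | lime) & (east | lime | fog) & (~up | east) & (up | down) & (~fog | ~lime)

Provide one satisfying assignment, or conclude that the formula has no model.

UNSATISFIABLE

Case up = 0:
From the singleton clause (~down), down = 0.
But (down) is also a unit clause — contradiction.
That branch fails; take up = 1 instead.
From the singleton clause (~east), east = 0.
But (east) is also a unit clause — contradiction.
Both values of up lead to a conflict.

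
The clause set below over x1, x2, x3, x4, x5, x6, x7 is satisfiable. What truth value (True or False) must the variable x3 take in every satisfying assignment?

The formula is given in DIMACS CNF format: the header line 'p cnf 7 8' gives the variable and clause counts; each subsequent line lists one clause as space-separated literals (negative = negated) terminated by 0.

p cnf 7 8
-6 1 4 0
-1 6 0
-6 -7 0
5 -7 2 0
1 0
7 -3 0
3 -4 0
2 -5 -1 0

Suppose x3 = True.
Unit clause (x1) forces x1 = True.
Unit clause (x6) forces x6 = True.
Unit clause (¬x7) forces x7 = False.
Now (x7) is unsatisfied and unit — conflict.
So every satisfying assignment has x3 = False.

False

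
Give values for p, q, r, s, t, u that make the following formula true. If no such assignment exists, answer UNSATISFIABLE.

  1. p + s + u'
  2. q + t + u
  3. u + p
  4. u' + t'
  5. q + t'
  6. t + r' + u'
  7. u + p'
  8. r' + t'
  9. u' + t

Branch on u: set u = 1.
The clause (t') is unit, so t = 0.
But (t) is also a unit clause — contradiction.
Backtrack on u: now try u = 0.
The clause (p) is unit, so p = 1.
But (p') is also a unit clause — contradiction.
Neither u = 1 nor u = 0 works.

UNSATISFIABLE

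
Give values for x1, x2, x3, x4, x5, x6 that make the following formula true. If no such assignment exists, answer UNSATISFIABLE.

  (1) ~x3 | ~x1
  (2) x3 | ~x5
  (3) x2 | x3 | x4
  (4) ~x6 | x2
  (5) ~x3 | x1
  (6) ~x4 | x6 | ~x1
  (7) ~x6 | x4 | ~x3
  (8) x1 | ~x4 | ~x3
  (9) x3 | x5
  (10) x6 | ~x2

UNSATISFIABLE

Case x3 = 0:
From the singleton clause (~x5), x5 = 0.
But (x5) is also a unit clause — contradiction.
Backtrack on x3: now try x3 = 1.
From the singleton clause (~x1), x1 = 0.
But (x1) is also a unit clause — contradiction.
Either choice for x3 ends in contradiction.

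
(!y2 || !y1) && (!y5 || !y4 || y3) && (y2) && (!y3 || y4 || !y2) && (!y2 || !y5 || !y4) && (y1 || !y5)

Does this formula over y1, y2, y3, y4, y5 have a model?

Yes

Unit clause (y2) forces y2 = true.
Unit clause (!y1) forces y1 = false.
Unit clause (!y5) forces y5 = false.
Suppose y3 = true.
Unit clause (y4) forces y4 = true.
All clauses are satisfied.
A satisfying assignment: y1=false; y2=true; y3=true; y4=true; y5=false.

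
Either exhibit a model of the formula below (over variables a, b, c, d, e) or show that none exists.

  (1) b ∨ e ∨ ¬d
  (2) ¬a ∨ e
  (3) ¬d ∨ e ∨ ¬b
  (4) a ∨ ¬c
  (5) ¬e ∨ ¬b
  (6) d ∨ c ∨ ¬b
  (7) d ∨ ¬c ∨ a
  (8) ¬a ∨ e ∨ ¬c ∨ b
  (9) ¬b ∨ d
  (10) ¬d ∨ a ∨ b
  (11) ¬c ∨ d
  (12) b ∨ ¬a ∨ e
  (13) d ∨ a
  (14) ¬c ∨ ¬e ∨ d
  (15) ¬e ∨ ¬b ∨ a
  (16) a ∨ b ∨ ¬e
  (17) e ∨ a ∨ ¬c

Case a = True:
Unit clause (e) forces e = True.
Unit clause (¬b) forces b = False.
Case c = False:
No clause remains; d is free.

a=True,  b=False,  c=False,  d=True,  e=True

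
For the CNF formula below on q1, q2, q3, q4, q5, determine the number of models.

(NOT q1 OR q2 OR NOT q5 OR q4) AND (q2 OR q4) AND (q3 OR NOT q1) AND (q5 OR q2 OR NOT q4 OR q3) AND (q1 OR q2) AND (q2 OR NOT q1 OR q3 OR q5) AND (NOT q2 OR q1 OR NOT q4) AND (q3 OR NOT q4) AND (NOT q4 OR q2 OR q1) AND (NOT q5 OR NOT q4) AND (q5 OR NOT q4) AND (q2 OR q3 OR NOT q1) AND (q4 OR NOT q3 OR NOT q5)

4

There are 2^5 = 32 truth assignments over (q1, q2, q3, q4, q5).
Split on q2. With q2 = true, the clauses containing q2 are satisfied and NOT q2 drops from the rest; 4 of the 2^4 = 16 assignments to the other variables satisfy what remains.
With q2 = false, by the same count on the reduced clause set, 0 assignments work.
(One model: q1=F, q2=T, q3=F, q4=F, q5=F.)
Total: 4 + 0 = 4.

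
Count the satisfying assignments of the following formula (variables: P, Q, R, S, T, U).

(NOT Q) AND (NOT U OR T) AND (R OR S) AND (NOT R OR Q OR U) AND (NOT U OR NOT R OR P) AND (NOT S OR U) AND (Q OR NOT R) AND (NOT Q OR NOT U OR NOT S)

2

There are 2^6 = 64 truth assignments over (P, Q, R, S, T, U).
Split on P. With P = true, the clauses containing P are satisfied and NOT P drops from the rest; 1 of the 2^5 = 32 assignments to the other variables satisfy what remains.
With P = false, by the same count on the reduced clause set, 1 assignment works.
(One model: P=F, Q=F, R=F, S=T, T=T, U=T.)
Total: 1 + 1 = 2.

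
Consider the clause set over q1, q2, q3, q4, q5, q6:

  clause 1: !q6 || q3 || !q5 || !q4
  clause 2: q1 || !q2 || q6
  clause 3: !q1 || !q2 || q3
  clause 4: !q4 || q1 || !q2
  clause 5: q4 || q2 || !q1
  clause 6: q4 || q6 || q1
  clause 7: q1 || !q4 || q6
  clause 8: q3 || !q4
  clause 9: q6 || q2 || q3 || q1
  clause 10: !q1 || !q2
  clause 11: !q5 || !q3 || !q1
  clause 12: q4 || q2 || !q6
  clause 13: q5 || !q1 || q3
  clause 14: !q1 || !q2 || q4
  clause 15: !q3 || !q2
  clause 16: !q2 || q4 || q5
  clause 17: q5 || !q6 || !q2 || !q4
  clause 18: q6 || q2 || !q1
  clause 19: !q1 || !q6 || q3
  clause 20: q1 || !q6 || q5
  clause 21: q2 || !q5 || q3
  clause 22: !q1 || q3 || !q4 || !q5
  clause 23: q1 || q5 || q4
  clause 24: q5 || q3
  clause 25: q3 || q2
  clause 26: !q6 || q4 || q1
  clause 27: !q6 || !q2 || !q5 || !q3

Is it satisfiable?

Suppose q3 = true.
Unit clause (!q2) forces q2 = false.
Suppose q4 = true.
Suppose q1 = false.
Unit clause (q6) forces q6 = true.
Unit clause (q5) forces q5 = true.
All clauses are satisfied.
A satisfying assignment: q1 ↦ false, q2 ↦ false, q3 ↦ true, q4 ↦ true, q5 ↦ true, q6 ↦ true.

Yes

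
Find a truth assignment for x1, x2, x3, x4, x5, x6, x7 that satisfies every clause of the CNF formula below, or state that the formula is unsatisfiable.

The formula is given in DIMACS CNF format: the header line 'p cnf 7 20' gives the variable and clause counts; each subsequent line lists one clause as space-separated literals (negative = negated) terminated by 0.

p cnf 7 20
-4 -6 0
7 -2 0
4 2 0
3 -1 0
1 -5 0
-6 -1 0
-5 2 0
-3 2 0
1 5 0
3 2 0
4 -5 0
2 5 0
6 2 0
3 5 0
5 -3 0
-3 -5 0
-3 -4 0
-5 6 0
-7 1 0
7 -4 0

Branch on x4: set x4 = False.
From the singleton clause (x2), x2 = True.
From the singleton clause (x7), x7 = True.
From the singleton clause (¬x5), x5 = False.
From the singleton clause (x1), x1 = True.
From the singleton clause (x3), x3 = True.
That conflicts with the unit clause (¬x3).
So x4 must be the other value — set x4 = True.
From the singleton clause (¬x6), x6 = False.
From the singleton clause (x2), x2 = True.
From the singleton clause (x7), x7 = True.
From the singleton clause (¬x3), x3 = False.
From the singleton clause (¬x1), x1 = False.
That conflicts with the unit clause (x1).
Both values of x4 lead to a conflict.

UNSATISFIABLE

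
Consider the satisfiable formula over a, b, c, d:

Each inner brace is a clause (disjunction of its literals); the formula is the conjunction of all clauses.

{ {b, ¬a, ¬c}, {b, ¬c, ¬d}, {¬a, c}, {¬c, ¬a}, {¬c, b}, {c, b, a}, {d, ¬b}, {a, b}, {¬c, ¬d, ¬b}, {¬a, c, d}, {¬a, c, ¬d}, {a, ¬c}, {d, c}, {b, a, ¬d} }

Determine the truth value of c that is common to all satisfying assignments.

False

Suppose c = True.
(¬a) alone gives a = False.
Now (a) is unsatisfied and unit — conflict.
So every satisfying assignment has c = False.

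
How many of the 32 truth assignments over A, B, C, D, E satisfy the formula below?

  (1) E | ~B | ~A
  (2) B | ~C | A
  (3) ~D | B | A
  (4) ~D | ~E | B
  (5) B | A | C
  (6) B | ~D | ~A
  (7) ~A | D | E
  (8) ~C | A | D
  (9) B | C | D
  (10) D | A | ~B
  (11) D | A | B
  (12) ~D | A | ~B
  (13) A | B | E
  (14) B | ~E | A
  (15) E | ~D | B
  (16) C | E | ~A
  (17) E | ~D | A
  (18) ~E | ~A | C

There are 2^5 = 32 truth assignments over (A, B, C, D, E).
Split on C. With C = 1, the clauses containing C are satisfied and ~C drops from the rest; 3 of the 2^4 = 16 assignments to the other variables satisfy what remains.
With C = 0, by the same count on the reduced clause set, 0 assignments work.
Total: 3 + 0 = 3.

3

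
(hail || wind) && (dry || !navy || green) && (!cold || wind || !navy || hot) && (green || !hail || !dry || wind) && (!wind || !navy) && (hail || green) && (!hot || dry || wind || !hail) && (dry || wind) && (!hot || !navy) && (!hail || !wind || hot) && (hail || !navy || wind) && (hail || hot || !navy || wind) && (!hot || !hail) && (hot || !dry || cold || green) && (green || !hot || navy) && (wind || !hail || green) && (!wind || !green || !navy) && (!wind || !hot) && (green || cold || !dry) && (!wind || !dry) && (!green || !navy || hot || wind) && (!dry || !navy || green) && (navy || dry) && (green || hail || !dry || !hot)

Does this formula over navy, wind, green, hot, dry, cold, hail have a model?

Branch on hail: set hail = true.
From the singleton clause (!hot), hot = false.
From the singleton clause (!wind), wind = false.
From the singleton clause (dry), dry = true.
From the singleton clause (green), green = true.
From the singleton clause (!navy), navy = false.
All clauses hold; cold can take either value.
A satisfying assignment: navy=false,  wind=false,  green=true,  hot=false,  dry=true,  cold=true,  hail=true.

Yes, satisfiable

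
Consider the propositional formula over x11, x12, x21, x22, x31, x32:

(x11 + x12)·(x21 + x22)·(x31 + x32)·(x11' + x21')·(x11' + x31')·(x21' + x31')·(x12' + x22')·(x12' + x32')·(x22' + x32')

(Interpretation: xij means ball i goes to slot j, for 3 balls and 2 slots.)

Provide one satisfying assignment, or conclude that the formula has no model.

Case x11 = 1:
(x21') alone gives x21 = 0.
(x22) alone gives x22 = 1.
(x31') alone gives x31 = 0.
(x32) alone gives x32 = 1.
But (x32') is also a unit clause — contradiction.
Backtrack on x11: now try x11 = 0.
(x12) alone gives x12 = 1.
(x22') alone gives x22 = 0.
(x21) alone gives x21 = 1.
(x31') alone gives x31 = 0.
(x32) alone gives x32 = 1.
But (x32') is also a unit clause — contradiction.
Both values of x11 lead to a conflict.

UNSATISFIABLE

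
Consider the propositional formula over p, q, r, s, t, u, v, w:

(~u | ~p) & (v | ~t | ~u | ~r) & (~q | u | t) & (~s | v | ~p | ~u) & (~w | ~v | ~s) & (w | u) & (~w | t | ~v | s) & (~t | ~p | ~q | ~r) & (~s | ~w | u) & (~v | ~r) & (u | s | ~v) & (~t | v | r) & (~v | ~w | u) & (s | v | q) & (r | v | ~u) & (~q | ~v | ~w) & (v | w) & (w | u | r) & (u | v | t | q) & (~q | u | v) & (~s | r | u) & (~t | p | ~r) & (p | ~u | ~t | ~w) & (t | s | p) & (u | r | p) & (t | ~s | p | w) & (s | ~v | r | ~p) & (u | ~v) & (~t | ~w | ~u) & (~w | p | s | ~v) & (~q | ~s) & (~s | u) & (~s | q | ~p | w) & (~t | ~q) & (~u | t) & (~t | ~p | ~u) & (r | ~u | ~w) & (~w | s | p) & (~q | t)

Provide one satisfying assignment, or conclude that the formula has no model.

p ↦ 0,  q ↦ 0,  r ↦ 0,  s ↦ 1,  t ↦ 1,  u ↦ 1,  v ↦ 1,  w ↦ 0

Branch on u: set u = 1.
The clause (~p) is unit, so p = 0.
The clause (t) is unit, so t = 1.
The clause (~r) is unit, so r = 0.
The clause (v) is unit, so v = 1.
The clause (~w) is unit, so w = 0.
The clause (~q) is unit, so q = 0.
No clause remains; s is free.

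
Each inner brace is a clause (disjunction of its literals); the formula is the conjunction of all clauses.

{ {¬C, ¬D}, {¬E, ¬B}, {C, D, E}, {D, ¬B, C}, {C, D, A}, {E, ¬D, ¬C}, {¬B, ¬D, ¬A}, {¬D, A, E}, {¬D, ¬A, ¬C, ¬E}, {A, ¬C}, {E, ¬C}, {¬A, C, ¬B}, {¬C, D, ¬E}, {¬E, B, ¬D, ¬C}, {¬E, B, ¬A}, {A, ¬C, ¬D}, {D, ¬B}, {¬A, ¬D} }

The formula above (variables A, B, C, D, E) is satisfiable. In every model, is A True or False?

Suppose A = True.
The clause (¬D) is unit, so D = False.
The clause (¬B) is unit, so B = False.
The clause (¬E) is unit, so E = False.
The clause (C) is unit, so C = True.
That conflicts with the unit clause (¬C).
So every satisfying assignment has A = False.

False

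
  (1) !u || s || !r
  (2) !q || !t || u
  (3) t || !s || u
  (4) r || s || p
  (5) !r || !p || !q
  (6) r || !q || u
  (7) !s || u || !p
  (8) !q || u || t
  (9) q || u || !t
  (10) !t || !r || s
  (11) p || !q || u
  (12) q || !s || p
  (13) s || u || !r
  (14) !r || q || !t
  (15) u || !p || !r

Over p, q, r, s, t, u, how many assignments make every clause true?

14

There are 2^6 = 64 truth assignments over (p, q, r, s, t, u).
Split on u. With u = true, the clauses containing u are satisfied and !u drops from the rest; 13 of the 2^5 = 32 assignments to the other variables satisfy what remains.
With u = false, by the same count on the reduced clause set, 1 assignment works.
Total: 13 + 1 = 14.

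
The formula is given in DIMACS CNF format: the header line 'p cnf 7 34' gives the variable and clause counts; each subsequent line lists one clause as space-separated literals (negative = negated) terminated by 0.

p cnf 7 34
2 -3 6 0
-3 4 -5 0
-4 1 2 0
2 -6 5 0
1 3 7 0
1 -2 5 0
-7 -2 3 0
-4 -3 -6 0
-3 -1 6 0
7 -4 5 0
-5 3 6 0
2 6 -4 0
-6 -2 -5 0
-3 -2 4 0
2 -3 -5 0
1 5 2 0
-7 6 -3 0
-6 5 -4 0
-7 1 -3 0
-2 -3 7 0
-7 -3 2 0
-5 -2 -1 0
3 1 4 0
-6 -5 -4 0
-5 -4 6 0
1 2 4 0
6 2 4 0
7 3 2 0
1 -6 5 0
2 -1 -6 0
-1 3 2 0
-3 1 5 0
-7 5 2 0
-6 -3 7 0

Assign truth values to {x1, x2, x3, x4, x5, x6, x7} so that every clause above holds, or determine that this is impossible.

x1: True, x2: True, x3: False, x4: False, x5: False, x6: True, x7: False

Try x2 = True.
Try x1 = True.
From the singleton clause (¬x5), x5 = False.
Try x7 = False.
From the singleton clause (¬x4), x4 = False.
From the singleton clause (¬x3), x3 = False.
Every clause is now satisfied; x6 is unconstrained.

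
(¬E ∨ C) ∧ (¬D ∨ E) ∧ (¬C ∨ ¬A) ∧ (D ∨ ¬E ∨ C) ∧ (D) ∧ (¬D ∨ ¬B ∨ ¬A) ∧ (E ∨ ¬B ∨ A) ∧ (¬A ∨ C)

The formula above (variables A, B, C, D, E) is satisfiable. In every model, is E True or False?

Suppose E = False.
The clause (¬D) is unit, so D = False.
But (D) is also a unit clause — contradiction.
So every satisfying assignment has E = True.

True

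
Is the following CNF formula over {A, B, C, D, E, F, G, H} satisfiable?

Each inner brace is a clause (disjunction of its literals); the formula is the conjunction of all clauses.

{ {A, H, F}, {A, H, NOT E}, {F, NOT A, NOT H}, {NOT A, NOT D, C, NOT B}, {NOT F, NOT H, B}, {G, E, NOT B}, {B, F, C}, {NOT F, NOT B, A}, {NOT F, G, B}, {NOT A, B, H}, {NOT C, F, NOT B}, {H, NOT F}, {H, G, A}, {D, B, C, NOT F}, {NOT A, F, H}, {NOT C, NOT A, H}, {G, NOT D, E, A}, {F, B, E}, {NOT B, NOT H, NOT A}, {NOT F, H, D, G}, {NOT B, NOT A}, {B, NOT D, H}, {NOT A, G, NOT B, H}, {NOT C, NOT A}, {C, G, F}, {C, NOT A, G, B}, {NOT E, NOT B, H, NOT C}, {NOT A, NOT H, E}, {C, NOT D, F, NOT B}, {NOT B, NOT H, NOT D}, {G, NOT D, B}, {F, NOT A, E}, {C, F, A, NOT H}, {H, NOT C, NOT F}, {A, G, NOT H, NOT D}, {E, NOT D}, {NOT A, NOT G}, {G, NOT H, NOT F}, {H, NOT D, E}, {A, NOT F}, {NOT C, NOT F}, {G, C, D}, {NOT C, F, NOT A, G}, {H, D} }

Branch on H: set H = true.
Branch on F: set F = false.
(NOT A) alone gives A = false.
(C) alone gives C = true.
(NOT B) alone gives B = false.
(E) alone gives E = true.
Branch on G: set G = true.
All clauses hold; D can take either value.
A satisfying assignment: A: false; B: false; C: true; D: false; E: true; F: false; G: true; H: true.

Yes, satisfiable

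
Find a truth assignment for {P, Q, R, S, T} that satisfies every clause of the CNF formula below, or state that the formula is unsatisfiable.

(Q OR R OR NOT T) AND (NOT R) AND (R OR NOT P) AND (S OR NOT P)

P=false, Q=true, R=false, S=true, T=true

(NOT R) alone gives R = false.
(NOT P) alone gives P = false.
Case Q = true:
Every clause is now satisfied; S, T are unconstrained.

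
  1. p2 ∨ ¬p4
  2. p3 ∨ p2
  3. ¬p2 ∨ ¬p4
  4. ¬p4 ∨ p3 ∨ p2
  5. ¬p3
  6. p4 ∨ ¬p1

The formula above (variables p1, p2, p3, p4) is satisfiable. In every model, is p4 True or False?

False

Suppose p4 = True.
The clause (p2) is unit, so p2 = True.
But (¬p2) is also a unit clause — contradiction.
So every satisfying assignment has p4 = False.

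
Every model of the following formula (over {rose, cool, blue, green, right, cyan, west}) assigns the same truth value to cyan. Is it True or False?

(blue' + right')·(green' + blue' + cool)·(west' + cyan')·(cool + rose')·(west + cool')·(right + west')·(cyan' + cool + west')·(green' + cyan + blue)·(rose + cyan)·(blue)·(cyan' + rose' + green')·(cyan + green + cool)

True

Suppose cyan = 0.
From the singleton clause (rose), rose = 1.
From the singleton clause (cool), cool = 1.
From the singleton clause (west), west = 1.
From the singleton clause (right), right = 1.
From the singleton clause (blue'), blue = 0.
Now (blue) is unsatisfied and unit — conflict.
So every satisfying assignment has cyan = True.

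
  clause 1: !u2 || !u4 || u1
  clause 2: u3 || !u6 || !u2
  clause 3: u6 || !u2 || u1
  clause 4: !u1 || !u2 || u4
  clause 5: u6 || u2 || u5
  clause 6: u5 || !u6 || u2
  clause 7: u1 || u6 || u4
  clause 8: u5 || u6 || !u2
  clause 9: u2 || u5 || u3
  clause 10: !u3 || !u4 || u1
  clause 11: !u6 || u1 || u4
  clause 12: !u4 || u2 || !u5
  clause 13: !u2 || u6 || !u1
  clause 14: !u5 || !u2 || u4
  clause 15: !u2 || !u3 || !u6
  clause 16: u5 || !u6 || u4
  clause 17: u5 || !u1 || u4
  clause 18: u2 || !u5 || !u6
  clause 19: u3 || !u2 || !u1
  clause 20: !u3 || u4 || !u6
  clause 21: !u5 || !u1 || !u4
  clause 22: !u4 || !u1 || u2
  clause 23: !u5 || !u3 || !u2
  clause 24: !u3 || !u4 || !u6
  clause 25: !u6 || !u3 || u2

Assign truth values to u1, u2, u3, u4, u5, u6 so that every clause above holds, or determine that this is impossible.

Suppose u2 = false.
Suppose u6 = false.
(u5) alone gives u5 = true.
(!u4) alone gives u4 = false.
(u1) alone gives u1 = true.
No clause remains; u3 is free.

u1=true,  u2=false,  u3=true,  u4=false,  u5=true,  u6=false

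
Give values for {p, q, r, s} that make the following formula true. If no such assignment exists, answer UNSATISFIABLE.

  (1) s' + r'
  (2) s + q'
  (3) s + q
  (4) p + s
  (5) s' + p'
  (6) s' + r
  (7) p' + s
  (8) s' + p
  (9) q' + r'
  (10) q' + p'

Suppose s = 0.
(q') alone gives q = 0.
Now (q) is unsatisfied and unit — conflict.
Undo s and try s = 1.
(r') alone gives r = 0.
Now (r) is unsatisfied and unit — conflict.
Neither s = 1 nor s = 0 works.

UNSATISFIABLE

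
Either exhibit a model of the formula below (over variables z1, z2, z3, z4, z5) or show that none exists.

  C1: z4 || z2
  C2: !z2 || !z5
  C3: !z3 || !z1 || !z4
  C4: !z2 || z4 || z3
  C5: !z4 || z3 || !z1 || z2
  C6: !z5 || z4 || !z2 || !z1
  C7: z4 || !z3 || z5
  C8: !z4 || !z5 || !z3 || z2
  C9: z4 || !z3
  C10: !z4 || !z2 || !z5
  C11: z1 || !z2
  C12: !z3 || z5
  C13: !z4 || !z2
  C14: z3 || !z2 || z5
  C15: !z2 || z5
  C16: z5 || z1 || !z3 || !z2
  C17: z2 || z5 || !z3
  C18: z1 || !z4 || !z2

z1: false; z2: false; z3: false; z4: true; z5: true

Suppose z4 = true.
The clause (!z2) is unit, so z2 = false.
Suppose z3 = false.
The clause (!z1) is unit, so z1 = false.
Every clause is now satisfied; z5 is unconstrained.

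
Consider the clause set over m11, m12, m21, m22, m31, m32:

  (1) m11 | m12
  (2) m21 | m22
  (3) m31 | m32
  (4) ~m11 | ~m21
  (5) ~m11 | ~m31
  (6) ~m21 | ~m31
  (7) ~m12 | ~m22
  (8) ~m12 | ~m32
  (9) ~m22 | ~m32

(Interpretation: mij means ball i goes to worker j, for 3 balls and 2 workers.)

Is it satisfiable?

No

Branch on m11: set m11 = 1.
Unit clause (~m21) forces m21 = 0.
Unit clause (m22) forces m22 = 1.
Unit clause (~m31) forces m31 = 0.
Unit clause (m32) forces m32 = 1.
That conflicts with the unit clause (~m32).
That branch fails; take m11 = 0 instead.
Unit clause (m12) forces m12 = 1.
Unit clause (~m22) forces m22 = 0.
Unit clause (m21) forces m21 = 1.
Unit clause (~m31) forces m31 = 0.
Unit clause (m32) forces m32 = 1.
That conflicts with the unit clause (~m32).
Neither m11 = 1 nor m11 = 0 works.
No assignment satisfies every clause.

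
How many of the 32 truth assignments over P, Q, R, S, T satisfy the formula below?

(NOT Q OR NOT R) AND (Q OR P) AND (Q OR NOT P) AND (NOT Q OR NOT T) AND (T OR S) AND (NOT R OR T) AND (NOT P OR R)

1

There are 2^5 = 32 truth assignments over (P, Q, R, S, T).
Split on S. With S = true, the clauses containing S are satisfied and NOT S drops from the rest; 1 of the 2^4 = 16 assignments to the other variables satisfy what remains.
With S = false, by the same count on the reduced clause set, 0 assignments work.
(One model: P=F, Q=T, R=F, S=T, T=F.)
Total: 1 + 0 = 1.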